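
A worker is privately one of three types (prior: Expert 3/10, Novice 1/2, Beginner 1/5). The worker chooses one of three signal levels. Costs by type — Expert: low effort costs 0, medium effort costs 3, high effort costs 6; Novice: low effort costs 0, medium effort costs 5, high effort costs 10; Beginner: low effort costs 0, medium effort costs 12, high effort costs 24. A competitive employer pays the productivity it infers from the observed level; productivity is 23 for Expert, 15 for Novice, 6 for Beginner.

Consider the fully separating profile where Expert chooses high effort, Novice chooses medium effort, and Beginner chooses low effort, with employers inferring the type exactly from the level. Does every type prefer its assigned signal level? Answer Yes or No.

No

Separating wages: high effort → 23, medium effort → 15, low effort → 6.
Expert (assigned high effort): low effort: 6 − 0 = 6; medium effort: 15 − 3 = 12; high effort: 23 − 6 = 17. Expert stays.
Novice (assigned medium effort): low effort: 6 − 0 = 6; medium effort: 15 − 5 = 10; high effort: 23 − 10 = 13. Novice prefers high effort.
Beginner (assigned low effort): low effort: 6 − 0 = 6; medium effort: 15 − 12 = 3; high effort: 23 − 24 = -1. Beginner stays.
At least one type deviates; the separating profile fails.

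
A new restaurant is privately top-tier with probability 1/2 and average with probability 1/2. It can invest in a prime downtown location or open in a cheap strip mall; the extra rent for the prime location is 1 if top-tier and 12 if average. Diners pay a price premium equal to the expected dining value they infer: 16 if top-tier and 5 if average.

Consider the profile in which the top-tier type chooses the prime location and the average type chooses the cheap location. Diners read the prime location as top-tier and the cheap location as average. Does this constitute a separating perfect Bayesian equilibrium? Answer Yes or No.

Yes

Under these beliefs, the prime location earns price premium 16 and the cheap location earns price premium 5.
top-tier: the prime location nets 16 − 1 = 15; the cheap location nets 5. top-tier prefers the prime location.
average: the prime location nets 16 − 12 = 4; the cheap location nets 5. average prefers the cheap location.
Neither type deviates, so the separating profile is an equilibrium.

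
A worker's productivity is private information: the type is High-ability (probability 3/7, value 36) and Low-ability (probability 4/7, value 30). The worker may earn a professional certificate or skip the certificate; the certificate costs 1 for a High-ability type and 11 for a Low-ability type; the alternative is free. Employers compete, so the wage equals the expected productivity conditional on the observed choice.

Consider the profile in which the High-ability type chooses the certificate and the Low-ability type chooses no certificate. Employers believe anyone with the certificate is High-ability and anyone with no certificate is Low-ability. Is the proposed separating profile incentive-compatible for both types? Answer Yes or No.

Yes

Under these beliefs, the certificate earns wage 36 and no certificate earns wage 30.
High-ability: the certificate nets 36 − 1 = 35; no certificate nets 30. High-ability prefers the certificate.
Low-ability: the certificate nets 36 − 11 = 25; no certificate nets 30. Low-ability prefers no certificate.
Neither type deviates, so the separating profile is an equilibrium.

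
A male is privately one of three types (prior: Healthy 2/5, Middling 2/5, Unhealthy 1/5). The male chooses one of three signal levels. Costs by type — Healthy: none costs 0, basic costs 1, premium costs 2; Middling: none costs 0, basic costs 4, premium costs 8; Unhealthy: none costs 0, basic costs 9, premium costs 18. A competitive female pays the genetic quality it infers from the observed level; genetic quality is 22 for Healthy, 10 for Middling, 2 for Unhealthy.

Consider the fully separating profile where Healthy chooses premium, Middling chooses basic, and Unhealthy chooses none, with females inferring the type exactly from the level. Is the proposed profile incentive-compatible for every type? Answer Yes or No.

No

Separating mating payoffs: premium → 22, basic → 10, none → 2.
Healthy (assigned premium): none: 2 − 0 = 2; basic: 10 − 1 = 9; premium: 22 − 2 = 20. Healthy stays.
Middling (assigned basic): none: 2 − 0 = 2; basic: 10 − 4 = 6; premium: 22 − 8 = 14. Middling prefers premium.
Unhealthy (assigned none): none: 2 − 0 = 2; basic: 10 − 9 = 1; premium: 22 − 18 = 4. Unhealthy prefers premium.
At least one type deviates; the separating profile fails.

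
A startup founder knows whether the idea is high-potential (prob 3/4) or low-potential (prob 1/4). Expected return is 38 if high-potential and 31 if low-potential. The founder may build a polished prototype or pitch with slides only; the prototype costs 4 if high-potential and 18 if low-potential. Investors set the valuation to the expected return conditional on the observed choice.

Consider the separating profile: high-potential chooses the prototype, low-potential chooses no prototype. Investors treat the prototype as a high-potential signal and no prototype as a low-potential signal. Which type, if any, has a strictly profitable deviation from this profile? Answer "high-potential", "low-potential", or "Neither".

Neither

The prototype pays 38; no prototype pays 31.
high-potential: assigned the prototype, nets 38 − 4 = 34; deviating to no prototype nets 31.
low-potential: assigned no prototype, nets 31; deviating to the prototype nets 38 − 18 = 20.
Both types strictly prefer their assigned action; no profitable deviation.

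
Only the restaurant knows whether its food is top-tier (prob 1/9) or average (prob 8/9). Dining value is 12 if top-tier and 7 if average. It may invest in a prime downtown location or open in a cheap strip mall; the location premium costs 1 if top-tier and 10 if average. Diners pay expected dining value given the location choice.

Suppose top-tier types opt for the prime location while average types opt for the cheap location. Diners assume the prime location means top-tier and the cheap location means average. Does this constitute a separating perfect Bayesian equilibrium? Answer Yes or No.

Yes

Under these beliefs, the prime location earns price premium 12 and the cheap location earns price premium 7.
top-tier: the prime location nets 12 − 1 = 11; the cheap location nets 7. top-tier prefers the prime location.
average: the prime location nets 12 − 10 = 2; the cheap location nets 7. average prefers the cheap location.
Neither type deviates, so the separating profile is an equilibrium.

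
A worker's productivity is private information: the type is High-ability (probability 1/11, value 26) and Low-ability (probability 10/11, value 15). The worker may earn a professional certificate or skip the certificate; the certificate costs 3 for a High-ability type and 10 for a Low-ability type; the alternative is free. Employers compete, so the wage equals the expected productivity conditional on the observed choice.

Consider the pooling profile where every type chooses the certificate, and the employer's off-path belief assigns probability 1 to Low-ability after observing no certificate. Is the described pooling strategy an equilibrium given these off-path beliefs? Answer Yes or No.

On path, the employer holds the prior and pays 1/11·26 + 10/11·15 = 16. Off path (no certificate), believing Low-ability, it pays 15.
High-ability: the certificate nets 16 − 3 = 13; no certificate nets 15. High-ability would deviate.
Low-ability: the certificate nets 16 − 10 = 6; no certificate nets 15. Low-ability would deviate.
A type deviates, so pooling fails.

No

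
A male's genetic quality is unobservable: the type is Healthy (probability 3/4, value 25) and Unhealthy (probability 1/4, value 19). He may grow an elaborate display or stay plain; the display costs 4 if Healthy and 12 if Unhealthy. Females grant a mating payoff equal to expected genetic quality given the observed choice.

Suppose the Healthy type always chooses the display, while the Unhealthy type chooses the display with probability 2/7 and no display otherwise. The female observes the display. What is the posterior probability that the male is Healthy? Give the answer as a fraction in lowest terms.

P(the display) = (3/4)·1 + (1/4)·(2/7) = 23/28.
By Bayes' rule, P(Healthy | the display) = (3/4) / (23/28) = 21/23.

21/23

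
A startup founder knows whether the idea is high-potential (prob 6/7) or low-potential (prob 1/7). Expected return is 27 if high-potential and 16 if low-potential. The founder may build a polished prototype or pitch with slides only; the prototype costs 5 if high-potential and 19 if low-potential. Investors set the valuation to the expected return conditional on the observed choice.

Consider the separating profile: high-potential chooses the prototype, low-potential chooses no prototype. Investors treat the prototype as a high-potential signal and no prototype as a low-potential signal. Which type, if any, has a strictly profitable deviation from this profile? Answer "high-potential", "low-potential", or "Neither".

The prototype pays 27; no prototype pays 16.
high-potential: assigned the prototype, nets 27 − 5 = 22; deviating to no prototype nets 16.
low-potential: assigned no prototype, nets 16; deviating to the prototype nets 27 − 19 = 8.
Both types strictly prefer their assigned action; no profitable deviation.

Neither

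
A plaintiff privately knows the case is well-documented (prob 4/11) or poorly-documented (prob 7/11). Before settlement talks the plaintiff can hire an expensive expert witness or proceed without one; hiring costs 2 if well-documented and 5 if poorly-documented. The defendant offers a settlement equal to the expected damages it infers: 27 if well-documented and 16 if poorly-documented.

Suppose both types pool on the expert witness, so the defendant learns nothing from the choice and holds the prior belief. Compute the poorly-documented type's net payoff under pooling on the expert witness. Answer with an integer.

15

Pooled settlement = 4/11·27 + 7/11·16 = 20.
poorly-documented pays cost 5 for the expert witness, so net payoff = 20 − 5 = 15.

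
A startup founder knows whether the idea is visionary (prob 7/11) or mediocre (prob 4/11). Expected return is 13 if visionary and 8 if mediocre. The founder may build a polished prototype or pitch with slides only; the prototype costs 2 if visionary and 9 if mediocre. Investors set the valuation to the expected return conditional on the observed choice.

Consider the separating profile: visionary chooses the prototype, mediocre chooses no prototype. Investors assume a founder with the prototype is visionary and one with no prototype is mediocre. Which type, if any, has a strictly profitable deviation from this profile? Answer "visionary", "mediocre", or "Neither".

The prototype pays 13; no prototype pays 8.
visionary: assigned the prototype, nets 13 − 2 = 11; deviating to no prototype nets 8.
mediocre: assigned no prototype, nets 8; deviating to the prototype nets 13 − 9 = 4.
Both types strictly prefer their assigned action; no profitable deviation.

Neither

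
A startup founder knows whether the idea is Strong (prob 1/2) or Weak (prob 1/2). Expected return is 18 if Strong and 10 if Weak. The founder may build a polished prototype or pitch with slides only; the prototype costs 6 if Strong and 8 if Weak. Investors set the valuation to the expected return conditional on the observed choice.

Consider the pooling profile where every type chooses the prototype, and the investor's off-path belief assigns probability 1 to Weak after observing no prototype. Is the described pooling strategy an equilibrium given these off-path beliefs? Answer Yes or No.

On path, the investor holds the prior and pays 1/2·18 + 1/2·10 = 14. Off path (no prototype), believing Weak, it pays 10.
Strong: the prototype nets 14 − 6 = 8; no prototype nets 10. Strong would deviate.
Weak: the prototype nets 14 − 8 = 6; no prototype nets 10. Weak would deviate.
A type deviates, so pooling fails.

No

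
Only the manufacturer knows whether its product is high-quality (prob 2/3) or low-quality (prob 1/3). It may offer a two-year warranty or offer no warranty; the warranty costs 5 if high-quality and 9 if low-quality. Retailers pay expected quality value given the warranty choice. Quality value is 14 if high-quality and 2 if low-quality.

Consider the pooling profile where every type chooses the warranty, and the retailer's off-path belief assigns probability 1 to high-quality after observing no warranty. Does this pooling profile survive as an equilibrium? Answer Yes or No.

On path, the retailer holds the prior and pays 2/3·14 + 1/3·2 = 10. Off path (no warranty), believing high-quality, it pays 14.
high-quality: the warranty nets 10 − 5 = 5; no warranty nets 14. high-quality would deviate.
low-quality: the warranty nets 10 − 9 = 1; no warranty nets 14. low-quality would deviate.
A type deviates, so pooling fails.

No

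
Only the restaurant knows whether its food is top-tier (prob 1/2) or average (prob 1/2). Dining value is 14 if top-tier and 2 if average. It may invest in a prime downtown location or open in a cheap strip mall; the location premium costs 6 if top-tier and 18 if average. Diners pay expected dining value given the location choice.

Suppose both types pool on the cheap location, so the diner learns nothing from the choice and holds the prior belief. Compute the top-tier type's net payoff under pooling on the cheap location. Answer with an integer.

8

Pooled price premium = 1/2·14 + 1/2·2 = 8.
top-tier pays no cost for the cheap location, so net payoff = 8.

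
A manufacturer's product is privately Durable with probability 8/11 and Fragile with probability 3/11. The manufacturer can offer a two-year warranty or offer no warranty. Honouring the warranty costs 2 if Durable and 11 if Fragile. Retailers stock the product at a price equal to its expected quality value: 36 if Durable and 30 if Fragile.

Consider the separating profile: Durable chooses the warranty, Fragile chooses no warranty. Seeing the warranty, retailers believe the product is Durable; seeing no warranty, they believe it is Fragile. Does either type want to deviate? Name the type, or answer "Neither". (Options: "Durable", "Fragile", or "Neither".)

Neither

The warranty pays 36; no warranty pays 30.
Durable: assigned the warranty, nets 36 − 2 = 34; deviating to no warranty nets 30.
Fragile: assigned no warranty, nets 30; deviating to the warranty nets 36 − 11 = 25.
Both types strictly prefer their assigned action; no profitable deviation.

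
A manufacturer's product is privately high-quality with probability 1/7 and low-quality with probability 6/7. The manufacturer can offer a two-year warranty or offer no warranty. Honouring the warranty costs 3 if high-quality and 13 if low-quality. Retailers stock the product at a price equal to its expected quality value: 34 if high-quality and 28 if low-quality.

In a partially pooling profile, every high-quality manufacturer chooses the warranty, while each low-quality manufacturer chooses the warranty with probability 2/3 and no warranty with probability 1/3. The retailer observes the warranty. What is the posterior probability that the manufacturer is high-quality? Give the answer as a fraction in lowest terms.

1/5

P(the warranty) = (1/7)·1 + (6/7)·(2/3) = 5/7.
By Bayes' rule, P(high-quality | the warranty) = (1/7) / (5/7) = 1/5.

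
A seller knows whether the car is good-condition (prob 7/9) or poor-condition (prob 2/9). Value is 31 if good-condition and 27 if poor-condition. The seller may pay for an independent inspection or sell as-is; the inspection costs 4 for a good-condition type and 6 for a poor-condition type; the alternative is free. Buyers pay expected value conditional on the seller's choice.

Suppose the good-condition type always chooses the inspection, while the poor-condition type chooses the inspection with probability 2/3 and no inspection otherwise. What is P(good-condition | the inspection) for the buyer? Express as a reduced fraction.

P(the inspection) = (7/9)·1 + (2/9)·(2/3) = 25/27.
By Bayes' rule, P(good-condition | the inspection) = (7/9) / (25/27) = 21/25.

21/25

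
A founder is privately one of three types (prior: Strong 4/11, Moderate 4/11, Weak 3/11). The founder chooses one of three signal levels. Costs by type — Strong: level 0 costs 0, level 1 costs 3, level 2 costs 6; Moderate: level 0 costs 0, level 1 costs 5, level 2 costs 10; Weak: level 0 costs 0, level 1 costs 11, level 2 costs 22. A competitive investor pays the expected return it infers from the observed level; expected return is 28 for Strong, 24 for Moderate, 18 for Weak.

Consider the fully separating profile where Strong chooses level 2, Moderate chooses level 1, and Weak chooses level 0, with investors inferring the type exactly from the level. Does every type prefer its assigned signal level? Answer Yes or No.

Yes

Separating valuations: level 2 → 28, level 1 → 24, level 0 → 18.
Strong (assigned level 2): level 0: 18 − 0 = 18; level 1: 24 − 3 = 21; level 2: 28 − 6 = 22. Strong stays.
Moderate (assigned level 1): level 0: 18 − 0 = 18; level 1: 24 − 5 = 19; level 2: 28 − 10 = 18. Moderate stays.
Weak (assigned level 0): level 0: 18 − 0 = 18; level 1: 24 − 11 = 13; level 2: 28 − 22 = 6. Weak stays.
Every type prefers its assigned level; separation holds.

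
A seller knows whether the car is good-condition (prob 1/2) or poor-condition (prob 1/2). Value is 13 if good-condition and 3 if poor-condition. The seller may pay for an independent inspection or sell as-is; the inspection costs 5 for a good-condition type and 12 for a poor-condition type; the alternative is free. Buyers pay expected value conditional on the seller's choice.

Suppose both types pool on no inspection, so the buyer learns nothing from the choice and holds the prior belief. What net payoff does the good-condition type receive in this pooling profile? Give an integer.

8

Pooled price = 1/2·13 + 1/2·3 = 8.
good-condition pays no cost for no inspection, so net payoff = 8.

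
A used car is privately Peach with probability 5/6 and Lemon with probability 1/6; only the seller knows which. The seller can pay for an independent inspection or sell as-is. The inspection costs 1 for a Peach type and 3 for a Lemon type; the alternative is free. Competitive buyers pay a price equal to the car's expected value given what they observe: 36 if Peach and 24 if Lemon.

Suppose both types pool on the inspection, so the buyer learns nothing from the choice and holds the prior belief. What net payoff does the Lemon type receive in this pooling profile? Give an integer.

Pooled price = 5/6·36 + 1/6·24 = 34.
Lemon pays cost 3 for the inspection, so net payoff = 34 − 3 = 31.

31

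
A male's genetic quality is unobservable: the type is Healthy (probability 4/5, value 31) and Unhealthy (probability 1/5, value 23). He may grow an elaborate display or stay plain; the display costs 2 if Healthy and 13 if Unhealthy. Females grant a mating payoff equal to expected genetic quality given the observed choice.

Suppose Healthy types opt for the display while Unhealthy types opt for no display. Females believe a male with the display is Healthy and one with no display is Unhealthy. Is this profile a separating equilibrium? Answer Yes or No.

Yes

Under these beliefs, the display earns mating payoff 31 and no display earns mating payoff 23.
Healthy: the display nets 31 − 2 = 29; no display nets 23. Healthy prefers the display.
Unhealthy: the display nets 31 − 13 = 18; no display nets 23. Unhealthy prefers no display.
Neither type deviates, so the separating profile is an equilibrium.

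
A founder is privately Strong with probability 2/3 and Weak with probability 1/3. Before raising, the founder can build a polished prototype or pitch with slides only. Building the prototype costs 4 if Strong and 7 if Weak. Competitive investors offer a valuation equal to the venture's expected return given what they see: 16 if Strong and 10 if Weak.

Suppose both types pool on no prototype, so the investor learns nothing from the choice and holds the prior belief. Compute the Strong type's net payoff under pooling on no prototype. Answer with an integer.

Pooled valuation = 2/3·16 + 1/3·10 = 14.
Strong pays no cost for no prototype, so net payoff = 14.

14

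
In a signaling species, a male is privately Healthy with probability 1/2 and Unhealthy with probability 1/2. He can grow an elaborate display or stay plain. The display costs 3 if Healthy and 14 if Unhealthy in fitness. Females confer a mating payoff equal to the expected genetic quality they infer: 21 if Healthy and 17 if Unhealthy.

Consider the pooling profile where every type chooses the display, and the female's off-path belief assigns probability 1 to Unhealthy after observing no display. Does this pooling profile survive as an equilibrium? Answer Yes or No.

No

On path, the female holds the prior and pays 1/2·21 + 1/2·17 = 19. Off path (no display), believing Unhealthy, it pays 17.
Healthy: the display nets 19 − 3 = 16; no display nets 17. Healthy would deviate.
Unhealthy: the display nets 19 − 14 = 5; no display nets 17. Unhealthy would deviate.
A type deviates, so pooling fails.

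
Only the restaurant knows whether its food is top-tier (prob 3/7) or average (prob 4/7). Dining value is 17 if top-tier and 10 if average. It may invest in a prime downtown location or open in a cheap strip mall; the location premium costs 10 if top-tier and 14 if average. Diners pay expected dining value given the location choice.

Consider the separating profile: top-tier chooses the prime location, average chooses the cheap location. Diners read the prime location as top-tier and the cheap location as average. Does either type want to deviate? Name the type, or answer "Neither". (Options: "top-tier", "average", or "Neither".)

top-tier

The prime location pays 17; the cheap location pays 10.
top-tier: assigned the prime location, nets 17 − 10 = 7; deviating to the cheap location nets 10.
average: assigned the cheap location, nets 10; deviating to the prime location nets 17 − 14 = 3.
The top-tier type gains 3 by deviating.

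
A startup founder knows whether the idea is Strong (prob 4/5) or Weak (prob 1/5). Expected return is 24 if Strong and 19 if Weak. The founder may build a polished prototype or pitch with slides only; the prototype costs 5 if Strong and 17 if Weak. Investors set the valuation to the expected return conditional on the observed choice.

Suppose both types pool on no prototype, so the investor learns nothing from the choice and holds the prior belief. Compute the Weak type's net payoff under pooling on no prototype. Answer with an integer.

23

Pooled valuation = 4/5·24 + 1/5·19 = 23.
Weak pays no cost for no prototype, so net payoff = 23.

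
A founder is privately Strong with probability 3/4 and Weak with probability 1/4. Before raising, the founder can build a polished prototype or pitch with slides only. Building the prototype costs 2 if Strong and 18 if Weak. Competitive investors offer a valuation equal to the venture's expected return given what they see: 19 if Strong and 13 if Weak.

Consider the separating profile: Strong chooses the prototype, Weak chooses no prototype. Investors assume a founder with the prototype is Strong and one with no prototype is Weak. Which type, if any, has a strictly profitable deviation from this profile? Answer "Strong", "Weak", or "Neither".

The prototype pays 19; no prototype pays 13.
Strong: assigned the prototype, nets 19 − 2 = 17; deviating to no prototype nets 13.
Weak: assigned no prototype, nets 13; deviating to the prototype nets 19 − 18 = 1.
Both types strictly prefer their assigned action; no profitable deviation.

Neither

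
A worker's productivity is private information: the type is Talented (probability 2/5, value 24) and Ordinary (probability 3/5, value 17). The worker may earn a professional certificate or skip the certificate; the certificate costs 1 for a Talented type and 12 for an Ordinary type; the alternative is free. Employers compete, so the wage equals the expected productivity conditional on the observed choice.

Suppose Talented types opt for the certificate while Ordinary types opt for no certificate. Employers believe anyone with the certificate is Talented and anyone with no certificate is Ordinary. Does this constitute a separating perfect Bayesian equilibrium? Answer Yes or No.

Under these beliefs, the certificate earns wage 24 and no certificate earns wage 17.
Talented: the certificate nets 24 − 1 = 23; no certificate nets 17. Talented prefers the certificate.
Ordinary: the certificate nets 24 − 12 = 12; no certificate nets 17. Ordinary prefers no certificate.
Neither type deviates, so the separating profile is an equilibrium.

Yes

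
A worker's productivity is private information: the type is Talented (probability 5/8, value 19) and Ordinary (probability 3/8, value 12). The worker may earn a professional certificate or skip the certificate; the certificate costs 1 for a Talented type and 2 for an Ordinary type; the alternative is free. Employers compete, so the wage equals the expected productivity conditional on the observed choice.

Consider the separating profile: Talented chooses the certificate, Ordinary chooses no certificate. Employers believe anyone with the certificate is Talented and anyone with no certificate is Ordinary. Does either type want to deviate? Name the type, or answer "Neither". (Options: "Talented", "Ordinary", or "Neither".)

The certificate pays 19; no certificate pays 12.
Talented: assigned the certificate, nets 19 − 1 = 18; deviating to no certificate nets 12.
Ordinary: assigned no certificate, nets 12; deviating to the certificate nets 19 − 2 = 17.
The Ordinary type gains 5 by deviating.

Ordinary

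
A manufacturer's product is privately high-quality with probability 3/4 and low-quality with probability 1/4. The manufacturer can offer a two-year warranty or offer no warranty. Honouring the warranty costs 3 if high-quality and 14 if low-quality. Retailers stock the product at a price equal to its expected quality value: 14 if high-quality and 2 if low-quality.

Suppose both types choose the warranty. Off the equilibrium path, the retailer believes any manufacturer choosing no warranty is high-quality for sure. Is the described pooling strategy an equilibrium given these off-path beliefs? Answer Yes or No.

No

On path, the retailer holds the prior and pays 3/4·14 + 1/4·2 = 11. Off path (no warranty), believing high-quality, it pays 14.
high-quality: the warranty nets 11 − 3 = 8; no warranty nets 14. high-quality would deviate.
low-quality: the warranty nets 11 − 14 = -3; no warranty nets 14. low-quality would deviate.
A type deviates, so pooling fails.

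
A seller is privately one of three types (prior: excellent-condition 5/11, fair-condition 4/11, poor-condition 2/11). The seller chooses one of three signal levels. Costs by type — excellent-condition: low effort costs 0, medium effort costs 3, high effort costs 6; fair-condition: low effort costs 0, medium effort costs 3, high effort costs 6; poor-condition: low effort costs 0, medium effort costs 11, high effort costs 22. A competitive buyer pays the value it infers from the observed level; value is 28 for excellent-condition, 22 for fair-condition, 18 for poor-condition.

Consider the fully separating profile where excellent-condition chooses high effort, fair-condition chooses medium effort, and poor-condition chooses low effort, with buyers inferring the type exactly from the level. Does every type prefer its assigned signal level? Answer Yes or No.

Separating prices: high effort → 28, medium effort → 22, low effort → 18.
excellent-condition (assigned high effort): low effort: 18 − 0 = 18; medium effort: 22 − 3 = 19; high effort: 28 − 6 = 22. excellent-condition stays.
fair-condition (assigned medium effort): low effort: 18 − 0 = 18; medium effort: 22 − 3 = 19; high effort: 28 − 6 = 22. fair-condition prefers high effort.
poor-condition (assigned low effort): low effort: 18 − 0 = 18; medium effort: 22 − 11 = 11; high effort: 28 − 22 = 6. poor-condition stays.
At least one type deviates; the separating profile fails.

No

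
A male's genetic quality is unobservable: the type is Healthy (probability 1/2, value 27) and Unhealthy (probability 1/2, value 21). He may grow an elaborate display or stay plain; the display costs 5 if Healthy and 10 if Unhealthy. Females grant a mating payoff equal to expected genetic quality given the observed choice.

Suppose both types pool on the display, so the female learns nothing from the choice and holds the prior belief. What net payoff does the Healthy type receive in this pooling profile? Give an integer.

Pooled mating payoff = 1/2·27 + 1/2·21 = 24.
Healthy pays cost 5 for the display, so net payoff = 24 − 5 = 19.

19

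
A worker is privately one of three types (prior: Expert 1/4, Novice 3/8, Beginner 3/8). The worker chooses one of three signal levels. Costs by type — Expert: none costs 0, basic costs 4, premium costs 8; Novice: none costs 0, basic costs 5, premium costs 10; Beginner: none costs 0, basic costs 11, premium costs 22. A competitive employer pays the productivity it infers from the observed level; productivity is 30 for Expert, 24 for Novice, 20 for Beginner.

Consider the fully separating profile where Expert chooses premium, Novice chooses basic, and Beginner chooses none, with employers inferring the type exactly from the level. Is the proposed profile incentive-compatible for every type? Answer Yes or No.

No

Separating wages: premium → 30, basic → 24, none → 20.
Expert (assigned premium): none: 20 − 0 = 20; basic: 24 − 4 = 20; premium: 30 − 8 = 22. Expert stays.
Novice (assigned basic): none: 20 − 0 = 20; basic: 24 − 5 = 19; premium: 30 − 10 = 20. Novice prefers none.
Beginner (assigned none): none: 20 − 0 = 20; basic: 24 − 11 = 13; premium: 30 − 22 = 8. Beginner stays.
At least one type deviates; the separating profile fails.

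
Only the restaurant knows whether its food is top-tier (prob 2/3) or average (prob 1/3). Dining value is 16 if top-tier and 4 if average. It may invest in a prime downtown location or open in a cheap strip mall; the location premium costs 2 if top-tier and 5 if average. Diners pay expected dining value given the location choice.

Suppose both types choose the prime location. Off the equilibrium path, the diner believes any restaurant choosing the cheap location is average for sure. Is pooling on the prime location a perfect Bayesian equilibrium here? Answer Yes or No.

Yes

On path, the diner holds the prior and pays 2/3·16 + 1/3·4 = 12. Off path (the cheap location), believing average, it pays 4.
top-tier: the prime location nets 12 − 2 = 10; the cheap location nets 4. top-tier stays.
average: the prime location nets 12 − 5 = 7; the cheap location nets 4. average stays.
No type deviates, so pooling is sustained.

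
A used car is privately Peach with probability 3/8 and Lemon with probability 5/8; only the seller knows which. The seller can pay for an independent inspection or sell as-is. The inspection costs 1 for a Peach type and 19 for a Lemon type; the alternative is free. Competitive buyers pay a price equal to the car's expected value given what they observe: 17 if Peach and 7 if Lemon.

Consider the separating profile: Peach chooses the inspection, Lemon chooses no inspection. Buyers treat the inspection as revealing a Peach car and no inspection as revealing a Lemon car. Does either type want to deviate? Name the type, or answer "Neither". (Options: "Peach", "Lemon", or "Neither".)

The inspection pays 17; no inspection pays 7.
Peach: assigned the inspection, nets 17 − 1 = 16; deviating to no inspection nets 7.
Lemon: assigned no inspection, nets 7; deviating to the inspection nets 17 − 19 = -2.
Both types strictly prefer their assigned action; no profitable deviation.

Neither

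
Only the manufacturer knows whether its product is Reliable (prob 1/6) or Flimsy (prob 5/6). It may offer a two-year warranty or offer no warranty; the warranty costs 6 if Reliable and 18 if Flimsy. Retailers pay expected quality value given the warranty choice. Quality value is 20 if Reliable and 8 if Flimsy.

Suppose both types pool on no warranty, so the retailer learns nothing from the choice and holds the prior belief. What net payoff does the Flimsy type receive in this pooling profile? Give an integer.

Pooled price = 1/6·20 + 5/6·8 = 10.
Flimsy pays no cost for no warranty, so net payoff = 10.

10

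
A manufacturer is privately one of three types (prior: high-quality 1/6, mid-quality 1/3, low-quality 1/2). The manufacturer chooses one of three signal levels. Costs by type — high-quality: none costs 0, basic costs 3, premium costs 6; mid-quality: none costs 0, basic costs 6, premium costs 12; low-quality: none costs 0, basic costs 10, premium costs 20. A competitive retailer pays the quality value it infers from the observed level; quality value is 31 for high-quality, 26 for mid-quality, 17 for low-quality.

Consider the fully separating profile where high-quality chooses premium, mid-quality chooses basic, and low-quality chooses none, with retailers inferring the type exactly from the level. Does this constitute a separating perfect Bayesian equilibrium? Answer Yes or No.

Yes

Separating prices: premium → 31, basic → 26, none → 17.
high-quality (assigned premium): none: 17 − 0 = 17; basic: 26 − 3 = 23; premium: 31 − 6 = 25. high-quality stays.
mid-quality (assigned basic): none: 17 − 0 = 17; basic: 26 − 6 = 20; premium: 31 − 12 = 19. mid-quality stays.
low-quality (assigned none): none: 17 − 0 = 17; basic: 26 − 10 = 16; premium: 31 − 20 = 11. low-quality stays.
Every type prefers its assigned level; separation holds.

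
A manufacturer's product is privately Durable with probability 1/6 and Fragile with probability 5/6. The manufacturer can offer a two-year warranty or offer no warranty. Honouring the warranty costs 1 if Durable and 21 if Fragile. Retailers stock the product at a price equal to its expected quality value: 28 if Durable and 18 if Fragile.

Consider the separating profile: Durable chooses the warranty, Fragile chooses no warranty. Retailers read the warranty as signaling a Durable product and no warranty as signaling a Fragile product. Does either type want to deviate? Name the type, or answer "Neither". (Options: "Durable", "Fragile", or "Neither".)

The warranty pays 28; no warranty pays 18.
Durable: assigned the warranty, nets 28 − 1 = 27; deviating to no warranty nets 18.
Fragile: assigned no warranty, nets 18; deviating to the warranty nets 28 − 21 = 7.
Both types strictly prefer their assigned action; no profitable deviation.

Neither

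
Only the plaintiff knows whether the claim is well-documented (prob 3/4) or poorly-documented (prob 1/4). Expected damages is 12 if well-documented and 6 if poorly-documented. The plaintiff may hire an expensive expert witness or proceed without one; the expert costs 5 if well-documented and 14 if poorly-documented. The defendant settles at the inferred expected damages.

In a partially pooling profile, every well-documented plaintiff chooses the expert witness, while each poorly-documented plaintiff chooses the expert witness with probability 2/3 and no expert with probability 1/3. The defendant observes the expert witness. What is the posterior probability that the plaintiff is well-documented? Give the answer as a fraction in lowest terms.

P(the expert witness) = (3/4)·1 + (1/4)·(2/3) = 11/12.
By Bayes' rule, P(well-documented | the expert witness) = (3/4) / (11/12) = 9/11.

9/11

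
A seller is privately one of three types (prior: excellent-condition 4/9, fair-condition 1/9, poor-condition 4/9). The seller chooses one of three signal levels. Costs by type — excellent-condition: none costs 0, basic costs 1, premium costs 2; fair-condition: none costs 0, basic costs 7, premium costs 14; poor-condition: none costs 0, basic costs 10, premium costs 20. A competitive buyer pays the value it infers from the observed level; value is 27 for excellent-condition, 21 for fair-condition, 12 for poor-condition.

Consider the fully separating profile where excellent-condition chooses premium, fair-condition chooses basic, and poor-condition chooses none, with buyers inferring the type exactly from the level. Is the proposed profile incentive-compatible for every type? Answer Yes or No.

Yes

Separating prices: premium → 27, basic → 21, none → 12.
excellent-condition (assigned premium): none: 12 − 0 = 12; basic: 21 − 1 = 20; premium: 27 − 2 = 25. excellent-condition stays.
fair-condition (assigned basic): none: 12 − 0 = 12; basic: 21 − 7 = 14; premium: 27 − 14 = 13. fair-condition stays.
poor-condition (assigned none): none: 12 − 0 = 12; basic: 21 − 10 = 11; premium: 27 − 20 = 7. poor-condition stays.
Every type prefers its assigned level; separation holds.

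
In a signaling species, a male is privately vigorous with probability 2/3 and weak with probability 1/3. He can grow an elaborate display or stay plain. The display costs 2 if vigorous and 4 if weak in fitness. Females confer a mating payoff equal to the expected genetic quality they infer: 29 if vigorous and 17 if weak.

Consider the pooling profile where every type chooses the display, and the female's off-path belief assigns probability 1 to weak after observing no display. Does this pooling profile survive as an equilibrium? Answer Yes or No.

Yes

On path, the female holds the prior and pays 2/3·29 + 1/3·17 = 25. Off path (no display), believing weak, it pays 17.
vigorous: the display nets 25 − 2 = 23; no display nets 17. vigorous stays.
weak: the display nets 25 − 4 = 21; no display nets 17. weak stays.
No type deviates, so pooling is sustained.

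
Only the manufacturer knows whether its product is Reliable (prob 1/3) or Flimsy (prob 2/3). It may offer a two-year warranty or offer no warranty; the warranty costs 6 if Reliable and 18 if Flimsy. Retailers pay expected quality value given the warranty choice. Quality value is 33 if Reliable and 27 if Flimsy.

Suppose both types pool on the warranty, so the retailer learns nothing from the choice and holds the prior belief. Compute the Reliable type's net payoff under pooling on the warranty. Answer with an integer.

Pooled price = 1/3·33 + 2/3·27 = 29.
Reliable pays cost 6 for the warranty, so net payoff = 29 − 6 = 23.

23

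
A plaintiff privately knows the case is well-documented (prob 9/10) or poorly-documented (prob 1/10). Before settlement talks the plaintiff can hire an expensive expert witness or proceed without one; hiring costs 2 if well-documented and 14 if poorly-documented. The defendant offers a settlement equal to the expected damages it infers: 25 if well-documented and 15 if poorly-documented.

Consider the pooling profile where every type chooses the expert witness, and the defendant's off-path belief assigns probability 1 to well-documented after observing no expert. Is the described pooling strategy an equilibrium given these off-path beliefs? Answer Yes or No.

On path, the defendant holds the prior and pays 9/10·25 + 1/10·15 = 24. Off path (no expert), believing well-documented, it pays 25.
well-documented: the expert witness nets 24 − 2 = 22; no expert nets 25. well-documented would deviate.
poorly-documented: the expert witness nets 24 − 14 = 10; no expert nets 25. poorly-documented would deviate.
A type deviates, so pooling fails.

No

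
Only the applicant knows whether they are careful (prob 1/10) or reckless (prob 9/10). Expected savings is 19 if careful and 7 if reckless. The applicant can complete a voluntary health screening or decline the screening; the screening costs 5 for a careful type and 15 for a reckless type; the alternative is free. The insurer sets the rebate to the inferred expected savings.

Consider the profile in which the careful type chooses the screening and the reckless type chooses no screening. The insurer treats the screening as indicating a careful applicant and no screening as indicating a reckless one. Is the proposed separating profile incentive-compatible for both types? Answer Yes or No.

Yes

Under these beliefs, the screening earns rebate 19 and no screening earns rebate 7.
careful: the screening nets 19 − 5 = 14; no screening nets 7. careful prefers the screening.
reckless: the screening nets 19 − 15 = 4; no screening nets 7. reckless prefers no screening.
Neither type deviates, so the separating profile is an equilibrium.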